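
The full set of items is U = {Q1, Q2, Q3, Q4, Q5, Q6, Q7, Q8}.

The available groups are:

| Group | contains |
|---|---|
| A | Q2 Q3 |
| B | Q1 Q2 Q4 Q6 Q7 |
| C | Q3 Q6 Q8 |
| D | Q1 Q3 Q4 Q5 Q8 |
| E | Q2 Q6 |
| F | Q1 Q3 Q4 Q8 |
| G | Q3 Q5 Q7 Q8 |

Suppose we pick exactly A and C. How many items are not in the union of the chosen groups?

4

Union of A, C = {Q2, Q3, Q6, Q8}.
Not covered: Q1, Q4, Q5, Q7 — 4 items.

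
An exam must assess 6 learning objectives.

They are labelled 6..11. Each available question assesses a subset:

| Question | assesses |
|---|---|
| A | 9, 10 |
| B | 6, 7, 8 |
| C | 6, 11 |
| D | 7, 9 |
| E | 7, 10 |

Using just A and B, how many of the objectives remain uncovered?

Union of A, B = {6, 7, 8, 9, 10}.
Not covered: 11 — 1 objective.

1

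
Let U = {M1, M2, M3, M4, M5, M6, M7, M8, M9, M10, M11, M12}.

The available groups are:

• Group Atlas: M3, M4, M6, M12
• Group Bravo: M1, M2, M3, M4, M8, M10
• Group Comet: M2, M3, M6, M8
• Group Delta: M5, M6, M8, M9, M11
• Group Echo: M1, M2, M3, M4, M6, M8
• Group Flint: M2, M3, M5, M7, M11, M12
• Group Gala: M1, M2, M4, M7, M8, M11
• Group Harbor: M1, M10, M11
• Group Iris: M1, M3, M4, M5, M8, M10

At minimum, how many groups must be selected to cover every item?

Bravo and Delta and Flint together: Bravo ∪ Delta ∪ Flint = {M1, M2, M3, M4, M5, M6, M7, M8, M9, M10, M11, M12} — every item is covered.
Only Delta contains M9, so Delta is forced; the remaining 7 items need at least 2 more groups (each remaining group adds at most 5) — so at least 3 groups are needed, and 3 is optimal.

3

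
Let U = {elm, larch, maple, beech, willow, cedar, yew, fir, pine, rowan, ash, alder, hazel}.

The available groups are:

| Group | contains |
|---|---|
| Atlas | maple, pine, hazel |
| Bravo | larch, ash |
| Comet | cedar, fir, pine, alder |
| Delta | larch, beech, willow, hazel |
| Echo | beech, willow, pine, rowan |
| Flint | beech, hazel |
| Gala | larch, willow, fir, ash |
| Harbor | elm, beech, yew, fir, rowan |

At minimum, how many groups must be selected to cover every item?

4

Take {Atlas, Comet, Gala, Harbor}. Their union is {elm, larch, maple, beech, willow, cedar, yew, fir, pine, rowan, ash, alder, hazel}, which is all 13 items.
Only Harbor contains elm, so Harbor is forced; the remaining 8 items need at least 3 more groups (each remaining group adds at most 3) — so at least 4 groups are needed, and 4 is optimal.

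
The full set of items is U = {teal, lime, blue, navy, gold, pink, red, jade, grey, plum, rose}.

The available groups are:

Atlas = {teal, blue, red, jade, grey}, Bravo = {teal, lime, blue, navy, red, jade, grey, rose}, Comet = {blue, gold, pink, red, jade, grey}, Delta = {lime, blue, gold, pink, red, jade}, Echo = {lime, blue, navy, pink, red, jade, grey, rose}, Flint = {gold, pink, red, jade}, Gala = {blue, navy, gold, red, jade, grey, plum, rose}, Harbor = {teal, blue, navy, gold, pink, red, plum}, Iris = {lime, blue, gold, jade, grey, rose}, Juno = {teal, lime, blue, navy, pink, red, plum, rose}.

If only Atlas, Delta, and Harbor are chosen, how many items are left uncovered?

1

Union of Atlas, Delta, Harbor = {teal, lime, blue, navy, gold, pink, red, jade, grey, plum}.
Not covered: rose — 1 item.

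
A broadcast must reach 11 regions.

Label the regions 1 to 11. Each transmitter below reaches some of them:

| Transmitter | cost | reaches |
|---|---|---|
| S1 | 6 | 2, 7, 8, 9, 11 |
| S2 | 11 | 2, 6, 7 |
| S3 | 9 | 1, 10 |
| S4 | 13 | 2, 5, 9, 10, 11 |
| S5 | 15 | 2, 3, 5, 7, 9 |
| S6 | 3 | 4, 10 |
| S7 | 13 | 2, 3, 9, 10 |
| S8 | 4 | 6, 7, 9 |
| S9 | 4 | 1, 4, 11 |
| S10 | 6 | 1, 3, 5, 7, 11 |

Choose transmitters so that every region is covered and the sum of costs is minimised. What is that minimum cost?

19

S1, S6, S8, S10 together cover every region (S1 ∪ S6 ∪ S8 ∪ S10 = {1, 2, 3, 4, 5, 6, 7, 8, 9, 10, 11}); total cost 6 + 3 + 4 + 6 = 19.
No covering selection has total cost below 19.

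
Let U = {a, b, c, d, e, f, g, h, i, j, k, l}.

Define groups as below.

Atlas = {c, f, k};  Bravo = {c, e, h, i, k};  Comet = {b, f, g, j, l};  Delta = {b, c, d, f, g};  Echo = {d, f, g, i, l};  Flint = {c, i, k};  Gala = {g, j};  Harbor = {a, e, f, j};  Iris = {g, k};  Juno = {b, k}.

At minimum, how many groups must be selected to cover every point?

Take {Bravo, Delta, Echo, Harbor}. Their union is {a, b, c, d, e, f, g, h, i, j, k, l}, which is all 12 points.
No 3 of the 10 groups cover everything (all 120 combinations miss at least one point), so 4 is optimal.

4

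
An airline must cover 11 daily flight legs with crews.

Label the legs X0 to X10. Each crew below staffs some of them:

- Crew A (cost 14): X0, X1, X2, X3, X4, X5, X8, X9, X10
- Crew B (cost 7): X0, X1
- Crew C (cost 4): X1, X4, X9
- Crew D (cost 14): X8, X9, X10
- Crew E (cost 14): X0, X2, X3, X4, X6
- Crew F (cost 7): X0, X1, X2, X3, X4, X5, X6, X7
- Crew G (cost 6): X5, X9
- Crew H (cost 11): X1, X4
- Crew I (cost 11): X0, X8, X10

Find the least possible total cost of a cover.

21

D, F together cover every leg (D ∪ F = {X0, X1, X2, X3, X4, X5, X6, X7, X8, X9, X10}); total cost 14 + 7 = 21.
The greedy pick F, C, I costs 22; no covering selection beats 21.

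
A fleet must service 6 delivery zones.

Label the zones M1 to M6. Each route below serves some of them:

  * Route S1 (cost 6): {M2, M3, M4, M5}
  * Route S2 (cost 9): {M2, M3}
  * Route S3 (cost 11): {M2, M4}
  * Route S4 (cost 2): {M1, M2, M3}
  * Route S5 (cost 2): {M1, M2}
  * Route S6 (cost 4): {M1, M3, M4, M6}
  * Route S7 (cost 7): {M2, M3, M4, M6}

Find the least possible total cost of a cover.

S1, S6 together cover every zone (S1 ∪ S6 = {M1, M2, M3, M4, M5, M6}); total cost 6 + 4 = 10.
The greedy pick S4, S6, S1 costs 12; no covering selection beats 10.

10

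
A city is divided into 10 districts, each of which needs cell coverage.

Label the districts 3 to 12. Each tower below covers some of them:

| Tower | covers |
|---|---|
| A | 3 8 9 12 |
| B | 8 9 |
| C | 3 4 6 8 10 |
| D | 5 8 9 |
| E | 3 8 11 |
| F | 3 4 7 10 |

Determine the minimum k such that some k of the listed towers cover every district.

A and C and D and E and F together: A ∪ C ∪ D ∪ E ∪ F = {3, 4, 5, 6, 7, 8, 9, 10, 11, 12} — every district is covered.
No 4 of the 6 towers cover everything (all 15 combinations miss at least one district), so 5 is optimal.

5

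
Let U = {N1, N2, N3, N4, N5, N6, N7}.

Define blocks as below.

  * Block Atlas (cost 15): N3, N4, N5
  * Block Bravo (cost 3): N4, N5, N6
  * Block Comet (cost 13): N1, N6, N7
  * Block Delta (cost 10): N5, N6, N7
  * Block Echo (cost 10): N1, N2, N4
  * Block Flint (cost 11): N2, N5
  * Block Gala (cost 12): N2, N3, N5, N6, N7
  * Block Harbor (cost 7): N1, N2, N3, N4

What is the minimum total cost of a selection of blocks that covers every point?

Delta, Harbor together cover every point (Delta ∪ Harbor = {N1, N2, N3, N4, N5, N6, N7}); total cost 10 + 7 = 17.
The greedy pick Bravo, Harbor, Delta costs 20; no covering selection beats 17.

17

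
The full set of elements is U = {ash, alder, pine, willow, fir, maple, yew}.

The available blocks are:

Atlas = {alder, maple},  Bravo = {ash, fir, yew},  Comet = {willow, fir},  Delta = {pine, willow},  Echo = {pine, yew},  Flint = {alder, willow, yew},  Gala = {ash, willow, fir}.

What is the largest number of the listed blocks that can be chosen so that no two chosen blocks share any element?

Atlas, Bravo, Delta are pairwise disjoint (Atlas={alder,maple}; Bravo={ash,fir,yew}; Delta={pine,willow}).
Every remaining block overlaps one of these, and no 4 of the listed blocks are pairwise disjoint, so 3 is the maximum.

3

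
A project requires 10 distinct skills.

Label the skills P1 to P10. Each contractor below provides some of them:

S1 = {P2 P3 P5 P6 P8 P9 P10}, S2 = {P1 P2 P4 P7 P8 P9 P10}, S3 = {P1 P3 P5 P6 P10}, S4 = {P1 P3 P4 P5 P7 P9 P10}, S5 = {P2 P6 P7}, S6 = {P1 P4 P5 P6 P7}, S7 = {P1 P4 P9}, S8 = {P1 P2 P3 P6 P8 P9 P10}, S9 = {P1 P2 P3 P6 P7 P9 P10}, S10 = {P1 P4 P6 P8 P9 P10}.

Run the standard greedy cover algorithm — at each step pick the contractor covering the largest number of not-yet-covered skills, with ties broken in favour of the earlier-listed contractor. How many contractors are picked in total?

Greedy: pick S1 (covers 7 new) → pick S2 (covers 3 new). Total picks: 2.

2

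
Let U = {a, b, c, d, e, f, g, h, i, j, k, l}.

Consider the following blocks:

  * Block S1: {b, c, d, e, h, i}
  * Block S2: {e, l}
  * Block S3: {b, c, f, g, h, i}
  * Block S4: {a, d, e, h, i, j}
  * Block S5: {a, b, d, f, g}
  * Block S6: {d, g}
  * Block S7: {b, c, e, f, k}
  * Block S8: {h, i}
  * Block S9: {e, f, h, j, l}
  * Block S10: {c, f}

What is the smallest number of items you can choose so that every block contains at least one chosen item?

Take T = {c, d, h, l}. Each listed block contains at least one of these, so T is a hitting set of size 4.
The blocks S2, S6, S8, S10 are pairwise disjoint, so any hitting set needs a separate item for each — at least 4. Hence 4 is optimal.

4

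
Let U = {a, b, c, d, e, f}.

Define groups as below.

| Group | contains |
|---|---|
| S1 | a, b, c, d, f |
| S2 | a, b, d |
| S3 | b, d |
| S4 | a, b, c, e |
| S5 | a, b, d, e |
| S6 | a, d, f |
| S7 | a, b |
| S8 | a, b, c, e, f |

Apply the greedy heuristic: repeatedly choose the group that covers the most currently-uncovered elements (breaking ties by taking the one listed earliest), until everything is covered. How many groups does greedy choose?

Greedy: pick S1 (covers 5 new) → pick S4 (covers 1 new). Total picks: 2.

2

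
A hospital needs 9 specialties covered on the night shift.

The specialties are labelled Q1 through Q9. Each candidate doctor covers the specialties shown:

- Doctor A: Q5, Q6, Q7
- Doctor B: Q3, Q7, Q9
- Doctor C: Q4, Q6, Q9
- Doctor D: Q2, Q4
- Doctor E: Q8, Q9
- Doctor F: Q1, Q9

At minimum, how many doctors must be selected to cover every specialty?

Take {A, B, D, E, F}. Their union is {Q1, Q2, Q3, Q4, Q5, Q6, Q7, Q8, Q9}, which is all 9 specialties.
No 4 of the 6 doctors cover everything (all 15 combinations miss at least one specialty), so 5 is optimal.

5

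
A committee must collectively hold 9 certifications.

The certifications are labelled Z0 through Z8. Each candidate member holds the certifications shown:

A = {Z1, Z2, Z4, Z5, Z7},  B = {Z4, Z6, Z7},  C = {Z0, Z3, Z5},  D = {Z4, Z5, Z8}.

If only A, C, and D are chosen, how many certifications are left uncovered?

1

Union of A, C, D = {Z0, Z1, Z2, Z3, Z4, Z5, Z7, Z8}.
Not covered: Z6 — 1 certification.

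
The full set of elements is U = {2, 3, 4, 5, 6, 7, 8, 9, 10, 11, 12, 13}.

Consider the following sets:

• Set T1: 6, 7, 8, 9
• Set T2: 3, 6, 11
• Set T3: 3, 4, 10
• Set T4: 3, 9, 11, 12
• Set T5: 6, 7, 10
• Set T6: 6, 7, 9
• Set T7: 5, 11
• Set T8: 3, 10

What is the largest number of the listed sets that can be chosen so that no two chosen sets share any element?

3

T6, T7, T8 are pairwise disjoint (T6={6,7,9}; T7={5,11}; T8={3,10}).
Every remaining set overlaps one of these, and no 4 of the listed sets are pairwise disjoint, so 3 is the maximum.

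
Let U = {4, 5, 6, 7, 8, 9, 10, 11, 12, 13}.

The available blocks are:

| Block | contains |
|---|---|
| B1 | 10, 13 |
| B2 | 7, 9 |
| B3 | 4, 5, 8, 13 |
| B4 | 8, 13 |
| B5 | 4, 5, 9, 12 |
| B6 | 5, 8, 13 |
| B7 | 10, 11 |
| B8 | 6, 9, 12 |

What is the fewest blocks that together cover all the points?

B2 and B3 and B7 and B8 together: B2 ∪ B3 ∪ B7 ∪ B8 = {4, 5, 6, 7, 8, 9, 10, 11, 12, 13} — every point is covered.
No 3 of the 8 blocks cover everything (all 56 combinations miss at least one point), so 4 is optimal.

4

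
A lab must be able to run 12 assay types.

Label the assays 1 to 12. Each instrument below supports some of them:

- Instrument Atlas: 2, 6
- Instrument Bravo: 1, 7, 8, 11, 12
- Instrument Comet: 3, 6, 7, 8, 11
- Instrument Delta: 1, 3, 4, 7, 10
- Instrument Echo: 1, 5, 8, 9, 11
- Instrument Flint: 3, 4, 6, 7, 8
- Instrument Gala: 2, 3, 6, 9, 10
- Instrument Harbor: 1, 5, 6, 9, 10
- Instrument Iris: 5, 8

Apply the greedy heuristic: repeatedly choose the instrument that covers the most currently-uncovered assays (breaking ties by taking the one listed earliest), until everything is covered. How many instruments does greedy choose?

Greedy: pick Bravo (covers 5 new) → pick Gala (covers 5 new) → pick Delta (covers 1 new) → pick Echo (covers 1 new). Total picks: 4.

4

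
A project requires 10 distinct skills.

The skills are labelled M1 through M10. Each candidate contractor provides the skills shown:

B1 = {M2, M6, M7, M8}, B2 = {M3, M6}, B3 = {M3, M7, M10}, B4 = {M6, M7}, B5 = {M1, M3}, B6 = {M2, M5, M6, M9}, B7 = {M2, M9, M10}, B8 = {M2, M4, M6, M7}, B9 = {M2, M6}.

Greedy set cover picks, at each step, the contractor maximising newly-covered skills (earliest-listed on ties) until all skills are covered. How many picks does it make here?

Greedy: pick B1 (covers 4 new) → pick B3 (covers 2 new) → pick B6 (covers 2 new) → pick B5 (covers 1 new) → pick B8 (covers 1 new). Total picks: 5.

5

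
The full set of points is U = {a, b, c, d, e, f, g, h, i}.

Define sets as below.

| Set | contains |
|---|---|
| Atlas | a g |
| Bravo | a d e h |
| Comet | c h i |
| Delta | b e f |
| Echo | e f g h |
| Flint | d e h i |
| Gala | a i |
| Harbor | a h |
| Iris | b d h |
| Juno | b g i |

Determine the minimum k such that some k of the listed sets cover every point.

Take {Comet, Echo, Gala, Iris}. Their union is {a, b, c, d, e, f, g, h, i}, which is all 9 points.
No 3 of the 10 sets cover everything (all 120 combinations miss at least one point), so 4 is optimal.

4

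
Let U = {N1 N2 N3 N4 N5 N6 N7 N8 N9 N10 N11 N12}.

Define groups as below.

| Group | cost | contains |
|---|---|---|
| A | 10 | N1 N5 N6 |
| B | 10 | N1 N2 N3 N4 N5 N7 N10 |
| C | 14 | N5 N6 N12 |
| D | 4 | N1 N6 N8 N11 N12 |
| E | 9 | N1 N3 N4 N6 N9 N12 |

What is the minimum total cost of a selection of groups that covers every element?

23

B, D, E together cover every element (B ∪ D ∪ E = {N1, N2, N3, N4, N5, N6, N7, N8, N9, N10, N11, N12}); total cost 10 + 4 + 9 = 23.
No covering selection has total cost below 23.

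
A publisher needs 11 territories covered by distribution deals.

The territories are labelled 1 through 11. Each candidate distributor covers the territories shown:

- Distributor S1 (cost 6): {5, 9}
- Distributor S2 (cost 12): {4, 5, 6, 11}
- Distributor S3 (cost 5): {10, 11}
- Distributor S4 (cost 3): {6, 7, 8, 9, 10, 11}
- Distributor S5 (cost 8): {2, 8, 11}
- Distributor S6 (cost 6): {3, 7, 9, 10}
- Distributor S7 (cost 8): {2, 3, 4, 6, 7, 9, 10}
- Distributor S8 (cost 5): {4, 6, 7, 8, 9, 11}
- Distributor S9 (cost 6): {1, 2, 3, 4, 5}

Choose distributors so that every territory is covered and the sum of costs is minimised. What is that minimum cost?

9

S4, S9 together cover every territory (S4 ∪ S9 = {1, 2, 3, 4, 5, 6, 7, 8, 9, 10, 11}); total cost 3 + 6 = 9.
No covering selection has total cost below 9.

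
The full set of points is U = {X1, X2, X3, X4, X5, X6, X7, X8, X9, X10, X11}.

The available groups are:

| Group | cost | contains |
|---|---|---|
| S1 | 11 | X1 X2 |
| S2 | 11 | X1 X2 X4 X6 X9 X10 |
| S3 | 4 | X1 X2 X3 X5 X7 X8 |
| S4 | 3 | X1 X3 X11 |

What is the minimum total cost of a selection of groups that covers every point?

S2, S3, S4 together cover every point (S2 ∪ S3 ∪ S4 = {X1, X2, X3, X4, X5, X6, X7, X8, X9, X10, X11}); total cost 11 + 4 + 3 = 18.
No covering selection has total cost below 18.

18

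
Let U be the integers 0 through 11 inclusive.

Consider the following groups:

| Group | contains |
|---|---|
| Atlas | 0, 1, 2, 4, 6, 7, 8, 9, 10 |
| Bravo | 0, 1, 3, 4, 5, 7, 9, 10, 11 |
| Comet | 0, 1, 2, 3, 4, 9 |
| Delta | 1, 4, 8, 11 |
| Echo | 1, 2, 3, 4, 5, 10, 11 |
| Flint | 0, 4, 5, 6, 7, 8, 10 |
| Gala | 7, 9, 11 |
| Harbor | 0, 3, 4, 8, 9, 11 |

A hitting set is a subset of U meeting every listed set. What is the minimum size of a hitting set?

2

Take H = {4, 7}. Each listed group contains at least one of these, so H is a hitting set of size 2.
No single point lies in every group, so at least 2 are needed and 2 is optimal.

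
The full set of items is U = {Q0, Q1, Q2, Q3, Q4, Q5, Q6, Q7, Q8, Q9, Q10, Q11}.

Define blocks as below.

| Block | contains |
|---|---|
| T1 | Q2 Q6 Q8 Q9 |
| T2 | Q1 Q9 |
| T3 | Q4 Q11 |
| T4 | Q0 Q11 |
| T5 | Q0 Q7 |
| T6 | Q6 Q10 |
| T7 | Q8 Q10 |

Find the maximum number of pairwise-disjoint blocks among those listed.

T2, T3, T5, T6 are pairwise disjoint (T2={Q1,Q9}; T3={Q4,Q11}; T5={Q0,Q7}; T6={Q6,Q10}).
Every remaining block overlaps one of these, and no 5 of the listed blocks are pairwise disjoint, so 4 is the maximum.

4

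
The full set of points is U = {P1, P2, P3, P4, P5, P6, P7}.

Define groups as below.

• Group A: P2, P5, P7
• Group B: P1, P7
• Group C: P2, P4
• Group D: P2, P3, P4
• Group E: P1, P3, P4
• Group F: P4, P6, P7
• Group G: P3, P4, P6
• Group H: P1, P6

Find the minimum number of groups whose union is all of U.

3

Take {A, D, H}. Their union is {P1, P2, P3, P4, P5, P6, P7}, which is all 7 points.
Each group has at most 3 points, and 2·3 = 6 < 7 — so at least 3 groups are needed, and 3 is optimal.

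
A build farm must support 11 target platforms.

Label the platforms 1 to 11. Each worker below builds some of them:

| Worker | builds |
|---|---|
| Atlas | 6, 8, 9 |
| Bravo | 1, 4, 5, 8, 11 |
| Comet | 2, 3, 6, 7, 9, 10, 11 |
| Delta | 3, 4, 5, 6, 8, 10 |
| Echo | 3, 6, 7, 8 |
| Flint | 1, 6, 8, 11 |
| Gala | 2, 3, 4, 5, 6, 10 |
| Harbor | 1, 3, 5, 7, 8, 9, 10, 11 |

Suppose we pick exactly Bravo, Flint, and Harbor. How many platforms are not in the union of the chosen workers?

1

Union of Bravo, Flint, Harbor = {1, 3, 4, 5, 6, 7, 8, 9, 10, 11}.
Not covered: 2 — 1 platform.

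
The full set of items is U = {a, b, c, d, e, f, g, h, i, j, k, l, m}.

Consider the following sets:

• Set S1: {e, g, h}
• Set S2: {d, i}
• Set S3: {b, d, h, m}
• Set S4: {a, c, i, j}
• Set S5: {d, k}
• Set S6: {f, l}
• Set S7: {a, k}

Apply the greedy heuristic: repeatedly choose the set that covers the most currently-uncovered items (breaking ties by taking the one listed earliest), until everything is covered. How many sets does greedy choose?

Greedy: pick S3 (covers 4 new) → pick S4 (covers 4 new) → pick S1 (covers 2 new) → pick S6 (covers 2 new) → pick S5 (covers 1 new). Total picks: 5.

5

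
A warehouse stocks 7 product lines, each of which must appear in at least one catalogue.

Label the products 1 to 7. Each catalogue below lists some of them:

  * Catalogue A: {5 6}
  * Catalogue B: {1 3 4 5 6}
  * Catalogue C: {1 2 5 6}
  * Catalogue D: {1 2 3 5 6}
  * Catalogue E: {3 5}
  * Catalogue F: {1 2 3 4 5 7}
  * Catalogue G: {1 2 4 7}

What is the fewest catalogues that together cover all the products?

C and F together: C ∪ F = {1, 2, 3, 4, 5, 6, 7} — every product is covered.
No single catalogue has all 7 products (the largest, F, has 6), so 2 is optimal.

2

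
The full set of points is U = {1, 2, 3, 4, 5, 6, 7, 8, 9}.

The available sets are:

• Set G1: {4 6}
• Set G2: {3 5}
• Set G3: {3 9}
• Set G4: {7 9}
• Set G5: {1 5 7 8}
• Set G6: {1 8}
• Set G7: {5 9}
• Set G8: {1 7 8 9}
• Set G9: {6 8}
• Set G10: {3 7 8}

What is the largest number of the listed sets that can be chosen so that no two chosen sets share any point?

G1, G2, G4, G6 are pairwise disjoint (G1={4,6}; G2={3,5}; G4={7,9}; G6={1,8}).
Every remaining set overlaps one of these, and no 5 of the listed sets are pairwise disjoint, so 4 is the maximum.

4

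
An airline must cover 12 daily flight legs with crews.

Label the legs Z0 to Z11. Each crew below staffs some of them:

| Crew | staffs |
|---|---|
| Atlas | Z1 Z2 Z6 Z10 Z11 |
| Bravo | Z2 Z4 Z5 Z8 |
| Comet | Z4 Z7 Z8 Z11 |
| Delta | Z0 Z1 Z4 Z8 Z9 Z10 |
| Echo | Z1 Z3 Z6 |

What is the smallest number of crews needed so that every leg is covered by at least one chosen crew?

Bravo and Comet and Delta and Echo together: Bravo ∪ Comet ∪ Delta ∪ Echo = {Z0, Z1, Z2, Z3, Z4, Z5, Z6, Z7, Z8, Z9, Z10, Z11} — every leg is covered.
No 3 of the 5 crews cover everything (all 10 combinations miss at least one leg), so 4 is optimal.

4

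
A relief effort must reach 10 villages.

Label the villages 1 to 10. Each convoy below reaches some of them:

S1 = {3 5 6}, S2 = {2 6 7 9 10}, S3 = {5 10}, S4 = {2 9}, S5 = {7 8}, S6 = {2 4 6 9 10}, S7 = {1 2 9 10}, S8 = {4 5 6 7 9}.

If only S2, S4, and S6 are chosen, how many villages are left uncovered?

Union of S2, S4, S6 = {2, 4, 6, 7, 9, 10}.
Not covered: 1, 3, 5, 8 — 4 villages.

4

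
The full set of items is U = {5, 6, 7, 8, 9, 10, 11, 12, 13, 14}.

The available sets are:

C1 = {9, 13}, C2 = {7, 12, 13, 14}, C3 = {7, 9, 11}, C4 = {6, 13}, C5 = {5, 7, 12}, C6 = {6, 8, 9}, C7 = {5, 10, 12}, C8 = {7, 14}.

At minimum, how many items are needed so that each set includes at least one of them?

4

Take H = {5, 7, 9, 13}. Each listed set contains at least one of these, so H is a hitting set of size 4.
No choice of 3 items meets every set, so 4 is the minimum.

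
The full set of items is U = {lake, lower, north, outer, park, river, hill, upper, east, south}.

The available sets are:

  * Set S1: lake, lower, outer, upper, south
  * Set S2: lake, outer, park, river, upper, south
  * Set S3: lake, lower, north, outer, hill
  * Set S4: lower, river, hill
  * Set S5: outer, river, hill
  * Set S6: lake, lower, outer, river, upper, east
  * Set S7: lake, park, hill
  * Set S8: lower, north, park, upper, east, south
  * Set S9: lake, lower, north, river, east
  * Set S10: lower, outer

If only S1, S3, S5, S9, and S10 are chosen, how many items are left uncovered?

Union of S1, S3, S5, S9, S10 = {lake, lower, north, outer, river, hill, upper, east, south}.
Not covered: park — 1 item.

1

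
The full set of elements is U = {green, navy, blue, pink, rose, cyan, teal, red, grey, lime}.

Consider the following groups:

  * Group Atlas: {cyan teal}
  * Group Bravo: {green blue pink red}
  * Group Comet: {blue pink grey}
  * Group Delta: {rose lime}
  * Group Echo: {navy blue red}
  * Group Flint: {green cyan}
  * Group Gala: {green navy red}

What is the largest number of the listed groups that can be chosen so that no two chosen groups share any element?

Atlas, Comet, Delta, Gala are pairwise disjoint (Atlas={cyan,teal}; Comet={blue,pink,grey}; Delta={rose,lime}; Gala={green,navy,red}).
Every remaining group overlaps one of these, and no 5 of the listed groups are pairwise disjoint, so 4 is the maximum.

4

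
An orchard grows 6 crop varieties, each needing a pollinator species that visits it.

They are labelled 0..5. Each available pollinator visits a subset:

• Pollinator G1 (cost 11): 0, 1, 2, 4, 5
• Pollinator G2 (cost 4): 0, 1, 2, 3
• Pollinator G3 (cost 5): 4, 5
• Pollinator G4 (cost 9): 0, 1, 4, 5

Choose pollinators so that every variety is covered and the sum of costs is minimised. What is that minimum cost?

9

G2, G3 together cover every variety (G2 ∪ G3 = {0, 1, 2, 3, 4, 5}); total cost 4 + 5 = 9.
No covering selection has total cost below 9.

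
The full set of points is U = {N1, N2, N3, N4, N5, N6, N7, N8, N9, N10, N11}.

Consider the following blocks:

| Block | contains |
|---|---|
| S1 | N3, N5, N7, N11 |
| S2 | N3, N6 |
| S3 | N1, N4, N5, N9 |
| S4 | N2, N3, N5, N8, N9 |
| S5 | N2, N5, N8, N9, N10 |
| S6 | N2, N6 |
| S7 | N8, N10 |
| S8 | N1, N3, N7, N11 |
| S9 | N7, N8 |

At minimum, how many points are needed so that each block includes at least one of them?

The 4 points {N2, N3, N5, N8} hit every block.
No choice of 3 points meets every block, so 4 is the minimum.

4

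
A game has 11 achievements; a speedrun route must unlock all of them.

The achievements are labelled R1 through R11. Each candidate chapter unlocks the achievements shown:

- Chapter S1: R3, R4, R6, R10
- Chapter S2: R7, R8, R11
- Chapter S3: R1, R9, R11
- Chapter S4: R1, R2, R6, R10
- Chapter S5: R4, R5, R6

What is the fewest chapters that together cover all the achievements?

S1 and S2 and S3 and S4 and S5 together: S1 ∪ S2 ∪ S3 ∪ S4 ∪ S5 = {R1, R2, R3, R4, R5, R6, R7, R8, R9, R10, R11} — every achievement is covered.
No 4 of the 5 chapters cover everything (all 5 combinations miss at least one achievement), so 5 is optimal.

5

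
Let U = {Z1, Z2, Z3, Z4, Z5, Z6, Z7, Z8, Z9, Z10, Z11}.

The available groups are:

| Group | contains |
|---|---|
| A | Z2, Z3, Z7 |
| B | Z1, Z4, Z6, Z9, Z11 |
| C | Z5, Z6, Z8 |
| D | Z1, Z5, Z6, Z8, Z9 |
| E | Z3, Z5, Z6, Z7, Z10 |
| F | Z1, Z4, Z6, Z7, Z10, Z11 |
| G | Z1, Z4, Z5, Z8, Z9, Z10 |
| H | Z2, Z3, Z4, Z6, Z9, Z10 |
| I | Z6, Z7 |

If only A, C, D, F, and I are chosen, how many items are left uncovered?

0

Union of A, C, D, F, I = {Z1, Z2, Z3, Z4, Z5, Z6, Z7, Z8, Z9, Z10, Z11} — that's every item, so 0 are uncovered.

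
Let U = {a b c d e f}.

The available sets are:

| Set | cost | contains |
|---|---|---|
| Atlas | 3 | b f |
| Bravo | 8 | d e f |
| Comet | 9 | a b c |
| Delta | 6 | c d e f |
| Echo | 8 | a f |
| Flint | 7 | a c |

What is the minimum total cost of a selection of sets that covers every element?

15

Comet, Delta together cover every element (Comet ∪ Delta = {a, b, c, d, e, f}); total cost 9 + 6 = 15.
The greedy pick Atlas, Delta, Flint costs 16; no covering selection beats 15.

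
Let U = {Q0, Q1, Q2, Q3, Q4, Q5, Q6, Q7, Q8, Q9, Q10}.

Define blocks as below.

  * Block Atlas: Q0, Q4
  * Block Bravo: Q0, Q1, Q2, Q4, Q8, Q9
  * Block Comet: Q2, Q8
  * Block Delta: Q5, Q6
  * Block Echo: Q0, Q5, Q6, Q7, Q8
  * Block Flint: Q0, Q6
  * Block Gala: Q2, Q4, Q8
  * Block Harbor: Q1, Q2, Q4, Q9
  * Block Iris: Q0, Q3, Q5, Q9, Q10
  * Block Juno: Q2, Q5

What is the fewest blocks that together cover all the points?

3

Bravo and Echo and Iris together: Bravo ∪ Echo ∪ Iris = {Q0, Q1, Q2, Q3, Q4, Q5, Q6, Q7, Q8, Q9, Q10} — every point is covered.
Only Iris contains Q3, so Iris is forced; the remaining 6 points need at least 2 more blocks (each remaining block adds at most 4) — so at least 3 blocks are needed, and 3 is optimal.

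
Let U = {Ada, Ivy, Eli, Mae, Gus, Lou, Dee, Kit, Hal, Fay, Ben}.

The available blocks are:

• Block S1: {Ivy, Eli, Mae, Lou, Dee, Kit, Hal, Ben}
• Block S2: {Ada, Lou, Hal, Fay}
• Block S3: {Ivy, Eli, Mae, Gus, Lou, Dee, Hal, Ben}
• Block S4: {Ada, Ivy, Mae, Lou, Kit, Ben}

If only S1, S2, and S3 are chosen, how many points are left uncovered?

Union of S1, S2, S3 = {Ada, Ivy, Eli, Mae, Gus, Lou, Dee, Kit, Hal, Fay, Ben} — that's every point, so 0 are uncovered.

0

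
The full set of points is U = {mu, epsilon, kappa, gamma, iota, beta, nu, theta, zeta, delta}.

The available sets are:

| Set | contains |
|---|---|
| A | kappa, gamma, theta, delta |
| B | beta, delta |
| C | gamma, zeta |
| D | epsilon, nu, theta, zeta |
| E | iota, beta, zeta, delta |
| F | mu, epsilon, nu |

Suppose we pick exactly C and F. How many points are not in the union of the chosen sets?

5

Union of C, F = {mu, epsilon, gamma, nu, zeta}.
Not covered: kappa, iota, beta, theta, delta — 5 points.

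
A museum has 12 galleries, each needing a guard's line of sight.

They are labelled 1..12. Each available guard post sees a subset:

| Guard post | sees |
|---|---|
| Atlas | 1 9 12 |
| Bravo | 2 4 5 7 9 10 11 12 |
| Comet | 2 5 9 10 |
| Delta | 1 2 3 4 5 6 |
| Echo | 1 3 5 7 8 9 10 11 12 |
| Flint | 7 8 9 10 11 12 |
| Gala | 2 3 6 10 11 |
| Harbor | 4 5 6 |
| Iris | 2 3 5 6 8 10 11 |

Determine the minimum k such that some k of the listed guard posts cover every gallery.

2

Delta and Flint together: Delta ∪ Flint = {1, 2, 3, 4, 5, 6, 7, 8, 9, 10, 11, 12} — every gallery is covered.
No single guard post has all 12 galleries (the largest, Echo, has 9), so 2 is optimal.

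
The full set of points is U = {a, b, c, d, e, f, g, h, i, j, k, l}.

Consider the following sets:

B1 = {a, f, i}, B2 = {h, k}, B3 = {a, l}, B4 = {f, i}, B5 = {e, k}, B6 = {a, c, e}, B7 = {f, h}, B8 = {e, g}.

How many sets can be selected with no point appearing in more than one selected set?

B2, B3, B4, B8 are pairwise disjoint (B2={h,k}; B3={a,l}; B4={f,i}; B8={e,g}).
Every remaining set overlaps one of these, and no 5 of the listed sets are pairwise disjoint, so 4 is the maximum.

4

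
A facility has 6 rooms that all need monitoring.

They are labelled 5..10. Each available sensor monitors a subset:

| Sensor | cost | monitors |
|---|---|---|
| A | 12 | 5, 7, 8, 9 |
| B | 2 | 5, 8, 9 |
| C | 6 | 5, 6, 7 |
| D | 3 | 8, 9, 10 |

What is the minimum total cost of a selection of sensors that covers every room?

9

C, D together cover every room (C ∪ D = {5, 6, 7, 8, 9, 10}); total cost 6 + 3 = 9.
The greedy pick B, C, D costs 11; no covering selection beats 9.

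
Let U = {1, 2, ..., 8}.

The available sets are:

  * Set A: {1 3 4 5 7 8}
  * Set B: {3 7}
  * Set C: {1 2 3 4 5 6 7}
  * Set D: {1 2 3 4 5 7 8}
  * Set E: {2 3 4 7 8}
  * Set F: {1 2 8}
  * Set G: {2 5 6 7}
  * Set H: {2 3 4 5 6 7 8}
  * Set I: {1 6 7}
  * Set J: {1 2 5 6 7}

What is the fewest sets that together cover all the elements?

D and H together: D ∪ H = {1, 2, 3, 4, 5, 6, 7, 8} — every element is covered.
No single set has all 8 elements (the largest, C, has 7), so 2 is optimal.

2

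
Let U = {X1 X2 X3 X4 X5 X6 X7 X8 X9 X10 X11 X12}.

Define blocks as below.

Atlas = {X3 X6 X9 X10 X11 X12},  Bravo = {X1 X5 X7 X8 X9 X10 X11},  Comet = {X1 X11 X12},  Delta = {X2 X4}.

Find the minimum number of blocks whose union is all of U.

Atlas, Bravo, and Delta cover everything between them: the union {X1, X2, X3, X4, X5, X6, X7, X8, X9, X10, X11, X12} is all of U.
Only Delta contains X2, so Delta is forced; the remaining 10 points need at least 2 more blocks (each remaining block adds at most 7) — so at least 3 blocks are needed, and 3 is optimal.

3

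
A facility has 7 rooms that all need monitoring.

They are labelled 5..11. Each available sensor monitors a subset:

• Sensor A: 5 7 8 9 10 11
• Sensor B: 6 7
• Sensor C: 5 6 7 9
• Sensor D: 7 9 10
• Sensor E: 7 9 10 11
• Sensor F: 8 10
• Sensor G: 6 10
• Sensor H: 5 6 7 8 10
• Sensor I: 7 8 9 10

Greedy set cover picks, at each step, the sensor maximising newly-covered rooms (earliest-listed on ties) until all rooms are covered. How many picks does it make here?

Greedy: pick A (covers 6 new) → pick B (covers 1 new). Total picks: 2.

2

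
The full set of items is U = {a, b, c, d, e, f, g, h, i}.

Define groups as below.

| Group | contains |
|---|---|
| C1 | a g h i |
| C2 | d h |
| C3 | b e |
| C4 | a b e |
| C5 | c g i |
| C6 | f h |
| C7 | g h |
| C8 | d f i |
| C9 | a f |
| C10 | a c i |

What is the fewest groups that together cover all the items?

4

Take {C1, C4, C8, C10}. Their union is {a, b, c, d, e, f, g, h, i}, which is all 9 items.
No 3 of the 10 groups cover everything (all 120 combinations miss at least one item), so 4 is optimal.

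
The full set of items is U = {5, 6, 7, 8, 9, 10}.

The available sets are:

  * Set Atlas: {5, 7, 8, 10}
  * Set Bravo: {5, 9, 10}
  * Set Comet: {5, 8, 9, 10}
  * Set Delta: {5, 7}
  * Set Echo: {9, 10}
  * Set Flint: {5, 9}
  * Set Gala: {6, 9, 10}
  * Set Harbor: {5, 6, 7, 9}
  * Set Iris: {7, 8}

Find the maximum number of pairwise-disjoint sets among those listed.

2

Bravo, Iris are pairwise disjoint (Bravo={5,9,10}; Iris={7,8}).
Every remaining set overlaps one of these, and no 3 of the listed sets are pairwise disjoint, so 2 is the maximum.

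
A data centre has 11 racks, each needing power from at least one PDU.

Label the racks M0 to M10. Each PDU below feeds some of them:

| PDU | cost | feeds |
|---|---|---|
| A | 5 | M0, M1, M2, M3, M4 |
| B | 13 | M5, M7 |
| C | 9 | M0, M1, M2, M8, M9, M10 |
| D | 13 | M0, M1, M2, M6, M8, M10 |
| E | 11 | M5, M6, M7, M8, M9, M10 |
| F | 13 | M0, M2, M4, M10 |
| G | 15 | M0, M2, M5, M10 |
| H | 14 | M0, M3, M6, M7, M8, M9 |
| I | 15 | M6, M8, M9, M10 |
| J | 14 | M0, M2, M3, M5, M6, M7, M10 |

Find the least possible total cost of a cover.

16

A, E together cover every rack (A ∪ E = {M0, M1, M2, M3, M4, M5, M6, M7, M8, M9, M10}); total cost 5 + 11 = 16.
No covering selection has total cost below 16.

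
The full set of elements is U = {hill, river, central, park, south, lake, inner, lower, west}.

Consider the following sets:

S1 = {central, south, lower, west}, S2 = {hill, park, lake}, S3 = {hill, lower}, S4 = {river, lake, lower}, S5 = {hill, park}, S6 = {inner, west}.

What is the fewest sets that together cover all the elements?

4

S1, S2, S4, and S6 cover everything between them: the union {hill, river, central, park, south, lake, inner, lower, west} is all of U.
Only S6 contains inner, so S6 is forced; the remaining 7 elements need at least 3 more sets (each remaining set adds at most 3) — so at least 4 sets are needed, and 4 is optimal.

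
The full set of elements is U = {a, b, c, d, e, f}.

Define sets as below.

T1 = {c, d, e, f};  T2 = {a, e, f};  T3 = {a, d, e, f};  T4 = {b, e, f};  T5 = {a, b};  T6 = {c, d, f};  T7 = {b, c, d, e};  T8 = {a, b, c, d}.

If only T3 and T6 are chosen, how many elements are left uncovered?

1

Union of T3, T6 = {a, c, d, e, f}.
Not covered: b — 1 element.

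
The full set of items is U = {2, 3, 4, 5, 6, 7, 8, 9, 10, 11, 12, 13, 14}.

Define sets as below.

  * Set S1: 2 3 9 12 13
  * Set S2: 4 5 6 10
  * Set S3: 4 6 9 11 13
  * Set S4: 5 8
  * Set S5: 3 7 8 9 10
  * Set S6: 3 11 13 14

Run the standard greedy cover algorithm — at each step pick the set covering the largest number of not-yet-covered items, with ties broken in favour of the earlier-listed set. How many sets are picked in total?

4

Greedy: pick S1 (covers 5 new) → pick S2 (covers 4 new) → pick S5 (covers 2 new) → pick S6 (covers 2 new). Total picks: 4.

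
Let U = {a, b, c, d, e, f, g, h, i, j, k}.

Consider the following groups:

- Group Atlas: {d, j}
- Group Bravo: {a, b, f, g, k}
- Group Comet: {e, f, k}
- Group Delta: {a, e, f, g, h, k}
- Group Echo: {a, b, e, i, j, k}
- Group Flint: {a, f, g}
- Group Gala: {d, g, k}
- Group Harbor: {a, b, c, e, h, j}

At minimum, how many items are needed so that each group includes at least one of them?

3

Take T = {a, d, f}. Each listed group contains at least one of these, so T is a hitting set of size 3.
No choice of 2 items meets every group, so 3 is the minimum.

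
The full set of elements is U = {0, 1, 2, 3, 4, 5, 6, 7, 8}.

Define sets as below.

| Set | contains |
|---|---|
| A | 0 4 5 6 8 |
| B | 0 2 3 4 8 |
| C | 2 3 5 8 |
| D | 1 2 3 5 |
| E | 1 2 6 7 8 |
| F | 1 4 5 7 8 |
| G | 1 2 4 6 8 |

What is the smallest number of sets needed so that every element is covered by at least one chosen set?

Take {A, C, F}. Their union is {0, 1, 2, 3, 4, 5, 6, 7, 8}, which is all 9 elements.
No 2 of the 7 sets cover everything (all 21 combinations miss at least one element), so 3 is optimal.

3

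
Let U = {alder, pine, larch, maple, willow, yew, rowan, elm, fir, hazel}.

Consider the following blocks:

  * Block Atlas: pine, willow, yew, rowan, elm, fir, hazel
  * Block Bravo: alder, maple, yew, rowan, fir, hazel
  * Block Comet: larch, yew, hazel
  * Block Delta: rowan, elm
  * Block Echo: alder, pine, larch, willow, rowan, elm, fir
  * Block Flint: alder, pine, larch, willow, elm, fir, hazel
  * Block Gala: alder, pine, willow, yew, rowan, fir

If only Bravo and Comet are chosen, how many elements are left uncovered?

3

Union of Bravo, Comet = {alder, larch, maple, yew, rowan, fir, hazel}.
Not covered: pine, willow, elm — 3 elements.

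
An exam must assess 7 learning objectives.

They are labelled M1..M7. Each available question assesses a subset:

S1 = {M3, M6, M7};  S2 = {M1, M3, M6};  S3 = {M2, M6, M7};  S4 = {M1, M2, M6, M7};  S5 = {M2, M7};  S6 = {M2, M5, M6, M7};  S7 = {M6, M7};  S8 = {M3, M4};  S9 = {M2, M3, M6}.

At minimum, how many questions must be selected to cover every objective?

3

Take {S2, S6, S8}. Their union is {M1, M2, M3, M4, M5, M6, M7}, which is all 7 objectives.
Only S8 contains M4, so S8 is forced; the remaining 5 objectives need at least 2 more questions (each remaining question adds at most 4) — so at least 3 questions are needed, and 3 is optimal.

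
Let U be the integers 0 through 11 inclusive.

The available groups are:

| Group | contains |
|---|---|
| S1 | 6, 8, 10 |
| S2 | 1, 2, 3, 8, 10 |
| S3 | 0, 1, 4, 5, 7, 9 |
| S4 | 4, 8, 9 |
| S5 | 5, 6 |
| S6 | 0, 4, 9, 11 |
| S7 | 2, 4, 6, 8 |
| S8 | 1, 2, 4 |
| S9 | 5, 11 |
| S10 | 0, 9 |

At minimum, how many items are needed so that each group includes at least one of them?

H = {1, 5, 6, 9} meets every group (each contains at least one member of H), and |H| = 4.
The groups S1, S8, S9, S10 are pairwise disjoint, so any hitting set needs a separate item for each — at least 4. Hence 4 is optimal.

4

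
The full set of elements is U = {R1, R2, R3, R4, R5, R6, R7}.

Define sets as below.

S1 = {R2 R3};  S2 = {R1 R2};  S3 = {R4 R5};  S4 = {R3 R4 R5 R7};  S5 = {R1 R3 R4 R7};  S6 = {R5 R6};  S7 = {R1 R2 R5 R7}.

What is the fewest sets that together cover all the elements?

Take {S2, S4, S6}. Their union is {R1, R2, R3, R4, R5, R6, R7}, which is all 7 elements.
Only S6 contains R6, so S6 is forced; the remaining 5 elements need at least 2 more sets (each remaining set adds at most 4) — so at least 3 sets are needed, and 3 is optimal.

3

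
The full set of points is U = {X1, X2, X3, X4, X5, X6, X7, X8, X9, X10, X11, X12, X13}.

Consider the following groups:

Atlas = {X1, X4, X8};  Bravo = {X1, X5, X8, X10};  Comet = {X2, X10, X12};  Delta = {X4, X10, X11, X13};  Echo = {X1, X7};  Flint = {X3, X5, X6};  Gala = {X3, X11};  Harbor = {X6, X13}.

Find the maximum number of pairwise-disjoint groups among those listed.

4

Atlas, Comet, Gala, Harbor are pairwise disjoint (Atlas={X1,X4,X8}; Comet={X2,X10,X12}; Gala={X3,X11}; Harbor={X6,X13}).
Every remaining group overlaps one of these, and no 5 of the listed groups are pairwise disjoint, so 4 is the maximum.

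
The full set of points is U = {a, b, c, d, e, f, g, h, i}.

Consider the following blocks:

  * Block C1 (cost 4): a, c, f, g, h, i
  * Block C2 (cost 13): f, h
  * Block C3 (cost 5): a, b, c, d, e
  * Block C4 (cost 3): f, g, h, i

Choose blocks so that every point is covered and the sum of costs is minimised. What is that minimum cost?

8

C3, C4 together cover every point (C3 ∪ C4 = {a, b, c, d, e, f, g, h, i}); total cost 5 + 3 = 8.
The greedy pick C1, C3 costs 9; no covering selection beats 8.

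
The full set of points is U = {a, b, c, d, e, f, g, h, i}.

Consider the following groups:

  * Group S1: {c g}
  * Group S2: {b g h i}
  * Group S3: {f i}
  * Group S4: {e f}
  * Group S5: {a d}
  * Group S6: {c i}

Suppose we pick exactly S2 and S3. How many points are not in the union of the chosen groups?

Union of S2, S3 = {b, f, g, h, i}.
Not covered: a, c, d, e — 4 points.

4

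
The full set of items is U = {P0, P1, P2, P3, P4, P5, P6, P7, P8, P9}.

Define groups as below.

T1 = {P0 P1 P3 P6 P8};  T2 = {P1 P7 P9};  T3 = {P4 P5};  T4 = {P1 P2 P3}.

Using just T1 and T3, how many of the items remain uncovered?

3

Union of T1, T3 = {P0, P1, P3, P4, P5, P6, P8}.
Not covered: P2, P7, P9 — 3 items.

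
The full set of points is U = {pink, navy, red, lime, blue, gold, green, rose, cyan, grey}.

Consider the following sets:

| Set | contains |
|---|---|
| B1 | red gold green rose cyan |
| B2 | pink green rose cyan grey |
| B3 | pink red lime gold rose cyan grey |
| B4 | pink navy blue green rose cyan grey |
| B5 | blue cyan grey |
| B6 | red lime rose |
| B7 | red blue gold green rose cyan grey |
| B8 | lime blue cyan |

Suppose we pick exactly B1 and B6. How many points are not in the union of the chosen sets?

4

Union of B1, B6 = {red, lime, gold, green, rose, cyan}.
Not covered: pink, navy, blue, grey — 4 points.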